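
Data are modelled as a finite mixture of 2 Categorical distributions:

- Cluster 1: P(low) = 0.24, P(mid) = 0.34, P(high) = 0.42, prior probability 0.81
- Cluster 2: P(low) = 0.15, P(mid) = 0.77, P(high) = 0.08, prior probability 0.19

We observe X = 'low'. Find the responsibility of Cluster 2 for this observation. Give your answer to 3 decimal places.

0.128

Apply Bayes' rule: the posterior for each component is proportional to its prior times its likelihood at x.
Evaluate each component's likelihood at the observed value:
  p_1 = P(low | comp) = 0.24
  p_2 = P(low | comp) = 0.15
Unnormalised posteriors:
  π_1·p_1 = 0.81 × 0.24 = 0.1944
  π_2·p_2 = 0.19 × 0.15 = 0.0285
Sum: 0.1944 + 0.0285 = 0.2229
P(Cluster 2 | 'low') ≈ 0.128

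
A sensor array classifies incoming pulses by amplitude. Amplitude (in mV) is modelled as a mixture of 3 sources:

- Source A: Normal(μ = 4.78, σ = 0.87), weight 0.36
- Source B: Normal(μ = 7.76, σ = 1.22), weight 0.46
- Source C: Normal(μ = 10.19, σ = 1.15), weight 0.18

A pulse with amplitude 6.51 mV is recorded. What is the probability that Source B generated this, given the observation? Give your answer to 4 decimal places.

Apply Bayes' rule: the posterior for each component is proportional to its prior times its likelihood at x.
Normal densities:
  f_A = (1/(0.87·√(2π)))·exp(−(6.51−4.78)²/(2·0.87²)) = 0.458554·exp(-1.97708) = 0.0634975
  f_B = (1/(1.22·√(2π)))·exp(−(6.51−7.76)²/(2·1.22²)) = 0.327002·exp(-0.52489) = 0.193461
  f_C = (1/(1.15·√(2π)))·exp(−(6.51−10.19)²/(2·1.15²)) = 0.346906·exp(-5.12000) = 0.00207312
Unnormalised posteriors:
  P(Z=A)·f_A = 0.36 × 0.0634975 = 0.0228591
  P(Z=B)·f_B = 0.46 × 0.193461 = 0.0889918
  P(Z=C)·f_C = 0.18 × 0.00207312 = 0.000373162
Sum: 0.0228591 + 0.0889918 + 0.000373162 = 0.112224
Responsibility of Source B: 0.0889918 / 0.112224 ≈ 0.7930

0.7930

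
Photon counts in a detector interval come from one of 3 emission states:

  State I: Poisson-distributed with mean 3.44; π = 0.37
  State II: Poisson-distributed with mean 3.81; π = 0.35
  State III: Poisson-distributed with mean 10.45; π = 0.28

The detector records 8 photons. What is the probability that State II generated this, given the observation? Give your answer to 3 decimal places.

Apply Bayes' rule: the posterior for each component is proportional to its prior times its likelihood at x.
Poisson probabilities:
  f_I = e^(−3.44)·3.44^8/8! = 0.0155946
  f_II = e^(−3.81)·3.81^8/8! = 0.0243903
  f_III = e^(−10.45)·10.45^8/8! = 0.102102
Multiply by the mixture weights:
  P(Z=I)·f_I = 0.37 × 0.0155946 = 0.00577
  P(Z=II)·f_II = 0.35 × 0.0243903 = 0.00853661
  P(Z=III)·f_III = 0.28 × 0.102102 = 0.0285884
Denominator: 0.00577 + 0.00853661 + 0.0285884 = 0.042895
P(State II | data) ≈ 0.199

0.199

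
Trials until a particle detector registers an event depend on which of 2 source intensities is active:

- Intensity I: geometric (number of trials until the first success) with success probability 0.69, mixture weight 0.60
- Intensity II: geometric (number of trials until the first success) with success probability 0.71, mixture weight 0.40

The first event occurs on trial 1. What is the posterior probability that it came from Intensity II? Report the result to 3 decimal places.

0.407

P(component k | x) = π_k·f_k(x) / marginal(x), where marginal(x) = Σ_j π_j·f_j(x).
Evaluate each component's likelihood at the observed value:
  p_I = 0.69·(1−0.69)^0 = 0.69·1 = 0.69
  p_II = 0.71·(1−0.71)^0 = 0.71·1 = 0.71
Prior × likelihood for each component:
  π_I·p_I = 0.60 × 0.69 = 0.414
  π_II·p_II = 0.40 × 0.71 = 0.284
Evidence: 0.414 + 0.284 = 0.698
So the posterior for Intensity II is 0.284 / 0.698 ≈ 0.407.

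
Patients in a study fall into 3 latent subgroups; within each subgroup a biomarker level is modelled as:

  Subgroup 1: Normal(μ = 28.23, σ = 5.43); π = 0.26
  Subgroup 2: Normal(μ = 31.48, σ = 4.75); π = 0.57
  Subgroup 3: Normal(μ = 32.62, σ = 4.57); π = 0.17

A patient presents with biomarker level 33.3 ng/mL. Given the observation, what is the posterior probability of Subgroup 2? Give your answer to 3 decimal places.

0.622

P(component k | x) = P(Z=k)·f_k(x) / marginal(x), where marginal(x) = Σ_j P(Z=j)·f_j(x).
Normal densities:
  f_1 = 0.0475118
  f_2 = 0.0780436
  f_3 = 0.0863349
Unnormalised posteriors:
  P(Z=1)·f_1 = 0.26 × 0.0475118 = 0.0123531
  P(Z=2)·f_2 = 0.57 × 0.0780436 = 0.0444848
  P(Z=3)·f_3 = 0.17 × 0.0863349 = 0.0146769
Evidence: 0.0123531 + 0.0444848 + 0.0146769 = 0.0715148
P(Subgroup 2 | data) ≈ 0.622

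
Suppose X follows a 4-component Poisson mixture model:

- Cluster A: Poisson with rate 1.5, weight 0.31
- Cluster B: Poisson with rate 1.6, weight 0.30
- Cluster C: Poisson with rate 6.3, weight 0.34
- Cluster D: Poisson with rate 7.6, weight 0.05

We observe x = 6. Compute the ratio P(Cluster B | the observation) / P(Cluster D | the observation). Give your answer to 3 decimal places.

Only the two components matter; the odds are (π_i f_i(x)) / (π_j f_j(x)).
Poisson probabilities:
  f_A = 0.00352999
  f_B = 0.00470453
  f_C = 0.159461
  f_D = 0.13394
0.00141136 / 0.00669701 ≈ 0.211

0.211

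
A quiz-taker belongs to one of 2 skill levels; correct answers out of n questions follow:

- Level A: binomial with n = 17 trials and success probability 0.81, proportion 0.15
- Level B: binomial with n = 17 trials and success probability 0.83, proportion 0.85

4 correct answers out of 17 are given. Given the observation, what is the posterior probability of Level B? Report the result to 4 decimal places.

By Bayes' theorem, P(k | x) = π_k f_k(x) / Σ_j π_j f_j(x).
Evaluate each component's likelihood at the observed value:
  f_A = 4.30838e-07
  f_B = 1.11873e-07
Prior × likelihood for each component:
  π_A·f_A = 0.15 × 4.30838e-07 = 6.46257e-08
  π_B·f_B = 0.85 × 1.11873e-07 = 9.50921e-08
Marginal: 6.46257e-08 + 9.50921e-08 = 1.59718e-07
P(Level B | x) ≈ 0.5954

0.5954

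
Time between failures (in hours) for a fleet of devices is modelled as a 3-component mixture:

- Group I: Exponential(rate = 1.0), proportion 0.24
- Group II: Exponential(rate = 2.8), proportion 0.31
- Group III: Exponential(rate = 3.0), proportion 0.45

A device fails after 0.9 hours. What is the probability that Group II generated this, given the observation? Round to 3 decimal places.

Apply Bayes' rule: the posterior for each component is proportional to its prior times its likelihood at x.
Evaluate each component's likelihood at the observed value:
  p_I = 0.40657
  p_II = 0.225287
  p_III = 0.201617
Weight by the priors:
  π_I·p_I = 0.24 × 0.40657 = 0.0975767
  π_II·p_II = 0.31 × 0.225287 = 0.0698389
  π_III·p_III = 0.45 × 0.201617 = 0.0907274
Normaliser: 0.0975767 + 0.0698389 + 0.0907274 = 0.258143
Responsibility of Group II: 0.0698389 / 0.258143 ≈ 0.271

0.271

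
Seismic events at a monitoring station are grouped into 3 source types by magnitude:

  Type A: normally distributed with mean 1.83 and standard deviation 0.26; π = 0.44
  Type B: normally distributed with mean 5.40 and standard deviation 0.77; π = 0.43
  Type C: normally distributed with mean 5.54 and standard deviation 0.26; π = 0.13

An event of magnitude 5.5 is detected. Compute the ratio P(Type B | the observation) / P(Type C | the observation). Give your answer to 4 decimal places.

Only the two components matter; the odds are (π_i f_i(x)) / (π_j f_j(x)).
Component likelihoods at x = 5.5:
  L_A = (1/(0.26·√(2π)))·exp(−(5.5−1.83)²/(2·0.26²)) = 1.534393·exp(-99.62204) = 8.32979e-44
  L_B = (1/(0.77·√(2π)))·exp(−(5.5−5.40)²/(2·0.77²)) = 0.518107·exp(-0.00843) = 0.513756
  L_C = (1/(0.26·√(2π)))·exp(−(5.5−5.54)²/(2·0.26²)) = 1.534393·exp(-0.01183) = 1.51634
Posterior odds = (π_B·L_B) / (π_C·L_C) = (0.43·0.513756) / (0.13·1.51634) = 0.220915 / 0.197124 ≈ 1.1207

1.1207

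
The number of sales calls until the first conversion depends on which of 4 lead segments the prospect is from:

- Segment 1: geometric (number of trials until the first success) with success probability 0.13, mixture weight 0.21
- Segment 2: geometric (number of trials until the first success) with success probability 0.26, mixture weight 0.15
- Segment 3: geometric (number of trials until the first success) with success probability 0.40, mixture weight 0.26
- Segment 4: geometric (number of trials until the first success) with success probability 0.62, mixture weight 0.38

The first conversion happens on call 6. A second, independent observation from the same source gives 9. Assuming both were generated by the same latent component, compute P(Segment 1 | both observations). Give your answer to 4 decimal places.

0.6930

P(component k | x) = P(Z=k)·f_k(x) / marginal(x), where marginal(x) = Σ_j P(Z=j)·f_j(x).
Since both observations come from the same component, the likelihood for component k is f_k(x₁)·f_k(x₂).
  f_1 = [0.13·(1−0.13)^5 = 0.13·0.498421 = 0.0647947] × [0.0426675] = 0.00276463
  f_2 = [0.26·(1−0.26)^5 = 0.26·0.221901 = 0.0576942] × [0.0233791] = 0.00134884
  f_3 = [0.40·(1−0.40)^5 = 0.40·0.07776 = 0.031104] × [0.00671846] = 0.000208971
  f_4 = [0.62·(1−0.62)^5 = 0.62·0.00792352 = 0.00491258] × [0.000269563] = 1.32425e-06
Unnormalised posteriors:
  P(Z=1)·f_1 = 0.21 × 0.00276463 = 0.000580572
  P(Z=2)·f_2 = 0.15 × 0.00134884 = 0.000202325
  P(Z=3)·f_3 = 0.26 × 0.000208971 = 5.43325e-05
  P(Z=4)·f_4 = 0.38 × 1.32425e-06 = 5.03215e-07
Denominator: 0.000580572 + 0.000202325 + 5.43325e-05 + 5.03215e-07 = 0.000837733
P(Segment 1 | data) = 0.000580572 / 0.000837733 ≈ 0.6930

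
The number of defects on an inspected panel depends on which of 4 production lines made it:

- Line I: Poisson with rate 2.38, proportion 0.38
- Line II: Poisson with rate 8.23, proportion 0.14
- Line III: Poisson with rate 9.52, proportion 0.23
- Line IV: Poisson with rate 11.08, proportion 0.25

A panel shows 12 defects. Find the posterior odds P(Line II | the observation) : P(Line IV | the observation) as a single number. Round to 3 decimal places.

The posterior odds equal the prior odds times the likelihood ratio: (π_i/π_j)·(f_i(x)/f_j(x)).
Poisson probabilities:
  L_I = e^(−2.38)·2.38^12/12! = 6.38213e-06
  L_II = e^(−8.23)·8.23^12/12! = 0.0537301
  L_III = e^(−9.52)·9.52^12/12! = 0.0848834
  L_IV = e^(−11.08)·11.08^12/12! = 0.110194
0.00752221 / 0.0275485 ≈ 0.273

0.273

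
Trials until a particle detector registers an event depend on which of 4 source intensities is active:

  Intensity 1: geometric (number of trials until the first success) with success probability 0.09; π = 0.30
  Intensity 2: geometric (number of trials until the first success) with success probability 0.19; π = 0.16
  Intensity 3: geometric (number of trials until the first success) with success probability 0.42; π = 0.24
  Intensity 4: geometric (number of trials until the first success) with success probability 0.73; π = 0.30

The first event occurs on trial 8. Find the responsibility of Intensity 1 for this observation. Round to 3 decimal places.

0.603

By Bayes' theorem, P(k | x) = w_k f_k(x) / Σ_j w_j f_j(x).
Component likelihoods at x = 8:
  p_1 = 0.0465085
  p_2 = 0.0434659
  p_3 = 0.00927353
  p_4 = 7.63606e-05
Prior × likelihood for each component:
  w_1·p_1 = 0.30 × 0.0465085 = 0.0139525
  w_2·p_2 = 0.16 × 0.0434659 = 0.00695454
  w_3·p_3 = 0.24 × 0.00927353 = 0.00222565
  w_4·p_4 = 0.30 × 7.63606e-05 = 2.29082e-05
Evidence: 0.0139525 + 0.00695454 + 0.00222565 + 2.29082e-05 = 0.0231556
So the posterior for Intensity 1 is 0.0139525 / 0.0231556 ≈ 0.603.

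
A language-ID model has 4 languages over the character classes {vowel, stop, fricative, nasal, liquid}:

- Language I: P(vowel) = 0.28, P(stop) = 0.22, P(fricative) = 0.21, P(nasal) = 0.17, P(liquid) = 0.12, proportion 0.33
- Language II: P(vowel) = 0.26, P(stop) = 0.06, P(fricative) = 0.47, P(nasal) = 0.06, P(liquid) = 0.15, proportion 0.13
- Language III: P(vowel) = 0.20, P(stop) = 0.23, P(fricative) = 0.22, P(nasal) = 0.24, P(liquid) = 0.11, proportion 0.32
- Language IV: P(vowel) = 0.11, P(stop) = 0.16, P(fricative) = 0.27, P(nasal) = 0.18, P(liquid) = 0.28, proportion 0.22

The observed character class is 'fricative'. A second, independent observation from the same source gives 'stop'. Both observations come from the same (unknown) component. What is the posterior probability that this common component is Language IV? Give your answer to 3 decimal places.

0.213

P(component k | x) = w_k·f_k(x) / marginal(x), where marginal(x) = Σ_j w_j·f_j(x).
Since both observations come from the same component, the likelihood for component k is f_k(x₁)·f_k(x₂).
  L_I = [P(fricative | comp) = 0.21] × [0.22] = 0.0462
  L_II = [P(fricative | comp) = 0.47] × [0.06] = 0.0282
  L_III = [P(fricative | comp) = 0.22] × [0.23] = 0.0506
  L_IV = [P(fricative | comp) = 0.27] × [0.16] = 0.0432
Unnormalised posteriors:
  w_I·L_I = 0.33 × 0.0462 = 0.015246
  w_II·L_II = 0.13 × 0.0282 = 0.003666
  w_III·L_III = 0.32 × 0.0506 = 0.016192
  w_IV·L_IV = 0.22 × 0.0432 = 0.009504
Denominator: 0.015246 + 0.003666 + 0.016192 + 0.009504 = 0.044608
P(Language IV | x₁, x₂) ≈ 0.213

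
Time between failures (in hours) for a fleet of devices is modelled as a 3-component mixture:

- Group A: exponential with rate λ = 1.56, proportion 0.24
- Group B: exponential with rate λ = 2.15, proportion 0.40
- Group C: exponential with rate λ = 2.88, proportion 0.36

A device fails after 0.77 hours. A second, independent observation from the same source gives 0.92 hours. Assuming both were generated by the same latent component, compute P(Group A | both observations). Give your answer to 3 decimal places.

Posterior ∝ prior × likelihood, so P(k | x) ∝ P(Z=k) f_k(x); normalise over all components.
Since both observations come from the same component, the likelihood for component k is f_k(x₁)·f_k(x₂).
  p_A = [1.56·e^(−1.56·0.77) = 1.56·e^(−1.2012) = 0.469299] × [0.371386] = 0.174291
  p_B = [2.15·e^(−2.15·0.77) = 2.15·e^(−1.6555) = 0.410643] × [0.297443] = 0.122143
  p_C = [2.88·e^(−2.88·0.77) = 2.88·e^(−2.2176) = 0.313546] × [0.203557] = 0.0638244
Prior × likelihood for each component:
  P(Z=A)·p_A = 0.24 × 0.174291 = 0.0418299
  P(Z=B)·p_B = 0.40 × 0.122143 = 0.0488571
  P(Z=C)·p_C = 0.36 × 0.0638244 = 0.0229768
Evidence: 0.0418299 + 0.0488571 + 0.0229768 = 0.113664
P(Group A | data) = 0.0418299 / 0.113664 ≈ 0.368

0.368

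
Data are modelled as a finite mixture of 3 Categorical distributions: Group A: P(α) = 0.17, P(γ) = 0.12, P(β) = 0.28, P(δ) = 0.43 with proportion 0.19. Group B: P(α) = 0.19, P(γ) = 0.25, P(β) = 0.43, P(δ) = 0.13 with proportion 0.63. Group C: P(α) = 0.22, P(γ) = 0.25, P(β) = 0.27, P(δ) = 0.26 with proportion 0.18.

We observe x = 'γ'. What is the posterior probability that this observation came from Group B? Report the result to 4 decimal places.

The responsibility of component k is P(Z=k) f_k(x) divided by Σ_j P(Z=j) f_j(x).
Categorical probabilities:
  f_A = P(γ | comp) = 0.12
  f_B = P(γ | comp) = 0.25
  f_C = P(γ | comp) = 0.25
Multiply by the mixture weights:
  P(Z=A)·f_A = 0.19 × 0.12 = 0.0228
  P(Z=B)·f_B = 0.63 × 0.25 = 0.1575
  P(Z=C)·f_C = 0.18 × 0.25 = 0.045
Evidence: 0.0228 + 0.1575 + 0.045 = 0.2253
P(Group B | x) ≈ 0.6991

0.6991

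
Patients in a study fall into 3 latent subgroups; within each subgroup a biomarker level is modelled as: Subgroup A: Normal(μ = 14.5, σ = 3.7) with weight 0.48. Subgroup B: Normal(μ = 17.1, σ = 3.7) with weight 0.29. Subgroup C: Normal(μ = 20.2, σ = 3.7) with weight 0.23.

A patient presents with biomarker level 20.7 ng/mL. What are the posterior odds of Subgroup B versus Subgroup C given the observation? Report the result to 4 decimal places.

Posterior odds = (w_i f_i(x)) / (w_j f_j(x)); the normalising sum cancels.
Normal densities:
  p_A = 0.026484
  p_B = 0.0671646
  p_C = 0.106842
Odds = (0.29/0.23) × (0.0671646/0.106842) = 1.26087 × 0.628633 ≈ 0.7926

0.7926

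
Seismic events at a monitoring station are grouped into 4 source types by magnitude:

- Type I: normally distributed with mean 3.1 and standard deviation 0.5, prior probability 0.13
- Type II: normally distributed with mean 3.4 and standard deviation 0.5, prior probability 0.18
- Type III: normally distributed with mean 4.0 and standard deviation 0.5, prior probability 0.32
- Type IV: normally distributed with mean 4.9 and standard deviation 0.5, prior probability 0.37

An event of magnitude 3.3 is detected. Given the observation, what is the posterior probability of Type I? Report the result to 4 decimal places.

P(component k | x) = π_k·f_k(x) / marginal(x), where marginal(x) = Σ_j π_j·f_j(x).
Normal densities:
  L_I = (1/(0.5·√(2π)))·exp(−(3.3−3.1)²/(2·0.5²)) = 0.797885·exp(-0.08000) = 0.73654
  L_II = (1/(0.5·√(2π)))·exp(−(3.3−3.4)²/(2·0.5²)) = 0.797885·exp(-0.02000) = 0.782085
  L_III = (1/(0.5·√(2π)))·exp(−(3.3−4.0)²/(2·0.5²)) = 0.797885·exp(-0.98000) = 0.299455
  L_IV = (1/(0.5·√(2π)))·exp(−(3.3−4.9)²/(2·0.5²)) = 0.797885·exp(-5.12000) = 0.00476818
Multiply by the mixture weights:
  π_I·L_I = 0.13 × 0.73654 = 0.0957502
  π_II·L_II = 0.18 × 0.782085 = 0.140775
  π_III·L_III = 0.32 × 0.299455 = 0.0958256
  π_IV·L_IV = 0.37 × 0.00476818 = 0.00176423
Evidence: 0.0957502 + 0.140775 + 0.0958256 + 0.00176423 = 0.334115
So the posterior for Type I is 0.0957502 / 0.334115 ≈ 0.2866.

0.2866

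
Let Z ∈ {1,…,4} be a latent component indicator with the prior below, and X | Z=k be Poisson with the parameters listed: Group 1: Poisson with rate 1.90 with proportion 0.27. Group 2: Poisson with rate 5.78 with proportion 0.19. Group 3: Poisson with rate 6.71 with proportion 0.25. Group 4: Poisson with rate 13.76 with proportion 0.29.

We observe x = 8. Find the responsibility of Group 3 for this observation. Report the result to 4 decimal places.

Apply Bayes' rule: the posterior for each component is proportional to its prior times its likelihood at x.
Poisson probabilities:
  p_1 = 0.000630012
  p_2 = 0.0954289
  p_3 = 0.124206
  p_4 = 0.0336926
Weight by the priors:
  P(Z=1)·p_1 = 0.27 × 0.000630012 = 0.000170103
  P(Z=2)·p_2 = 0.19 × 0.0954289 = 0.0181315
  P(Z=3)·p_3 = 0.25 × 0.124206 = 0.0310516
  P(Z=4)·p_4 = 0.29 × 0.0336926 = 0.00977086
Marginal: 0.000170103 + 0.0181315 + 0.0310516 + 0.00977086 = 0.059124
P(Group 3 | 8) ≈ 0.5252

0.5252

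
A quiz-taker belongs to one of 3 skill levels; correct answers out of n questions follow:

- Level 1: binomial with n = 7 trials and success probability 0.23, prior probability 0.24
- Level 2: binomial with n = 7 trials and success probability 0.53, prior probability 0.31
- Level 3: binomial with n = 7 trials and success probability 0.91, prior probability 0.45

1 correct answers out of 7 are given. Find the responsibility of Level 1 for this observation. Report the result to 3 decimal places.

The responsibility of component k is π_k f_k(x) divided by Σ_j π_j f_j(x).
Evaluate each component's likelihood at the observed value:
  p_1 = C(7,1)·0.23^1·0.77^6 = 7·0.23·0.208422 = 0.33556
  p_2 = C(7,1)·0.53^1·0.47^6 = 7·0.53·0.0107792 = 0.0399909
  p_3 = C(7,1)·0.91^1·0.09^6 = 7·0.91·5.31441e-07 = 3.38528e-06
Unnormalised posteriors:
  π_1·p_1 = 0.24 × 0.33556 = 0.0805344
  π_2·p_2 = 0.31 × 0.0399909 = 0.0123972
  π_3·p_3 = 0.45 × 3.38528e-06 = 1.52338e-06
Normaliser: 0.0805344 + 0.0123972 + 1.52338e-06 = 0.0929331
P(Level 1 | the observation) = 0.0805344 / 0.0929331 ≈ 0.867

0.867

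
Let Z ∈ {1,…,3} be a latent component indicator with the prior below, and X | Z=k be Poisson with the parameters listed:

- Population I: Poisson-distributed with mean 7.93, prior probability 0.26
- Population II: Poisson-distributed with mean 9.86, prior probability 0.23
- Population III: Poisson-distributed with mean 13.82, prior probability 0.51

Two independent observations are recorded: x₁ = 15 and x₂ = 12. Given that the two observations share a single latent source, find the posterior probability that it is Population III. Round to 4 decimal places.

Posterior ∝ prior × likelihood, so P(k | x) ∝ P(Z=k) f_k(x); normalise over all components.
Since both observations come from the same component, the likelihood for component k is f_k(x₁)·f_k(x₂).
  f_I = [0.00848483] × [0.04645] = 0.00039412
  f_II = [0.0323229] × [0.0920539] = 0.00297545
  f_III = [0.0975374] × [0.100881] = 0.00983968
Weight by the priors:
  P(Z=I)·f_I = 0.26 × 0.00039412 = 0.000102471
  P(Z=II)·f_II = 0.23 × 0.00297545 = 0.000684354
  P(Z=III)·f_III = 0.51 × 0.00983968 = 0.00501824
Denominator: 0.000102471 + 0.000684354 + 0.00501824 = 0.00580506
Responsibility of Population III: 0.00501824 / 0.00580506 ≈ 0.8645

0.8645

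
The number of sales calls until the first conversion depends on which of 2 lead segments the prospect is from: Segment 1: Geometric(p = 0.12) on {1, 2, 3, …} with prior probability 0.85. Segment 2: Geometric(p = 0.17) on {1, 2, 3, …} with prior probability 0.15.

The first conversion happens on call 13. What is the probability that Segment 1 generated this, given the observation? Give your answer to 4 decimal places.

Apply Bayes' rule: the posterior for each component is proportional to its prior times its likelihood at x.
Geometric probabilities:
  p_1 = 0.12·(1−0.12)^12 = 0.12·0.215671 = 0.0258805
  p_2 = 0.17·(1−0.17)^12 = 0.17·0.10689 = 0.0181713
Prior × likelihood for each component:
  w_1·p_1 = 0.85 × 0.0258805 = 0.0219985
  w_2·p_2 = 0.15 × 0.0181713 = 0.0027257
Evidence: 0.0219985 + 0.0027257 = 0.0247242
P(Segment 1 | x) ≈ 0.8898

0.8898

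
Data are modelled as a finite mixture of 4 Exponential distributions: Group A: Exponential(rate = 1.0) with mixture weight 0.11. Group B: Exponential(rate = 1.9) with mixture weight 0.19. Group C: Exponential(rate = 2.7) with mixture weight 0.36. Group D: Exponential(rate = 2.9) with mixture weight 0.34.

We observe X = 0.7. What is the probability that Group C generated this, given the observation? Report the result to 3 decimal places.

P(component k | x) = P(Z=k)·f_k(x) / marginal(x), where marginal(x) = Σ_j P(Z=j)·f_j(x).
Component likelihoods at x = 0.7:
  p_A = 1.0·e^(−1.0·0.7) = 1.0·e^(−0.7000) = 0.496585
  p_B = 1.9·e^(−1.9·0.7) = 1.9·e^(−1.3300) = 0.502507
  p_C = 2.7·e^(−2.7·0.7) = 2.7·e^(−1.8900) = 0.407894
  p_D = 2.9·e^(−2.9·0.7) = 2.9·e^(−2.0300) = 0.380873
Unnormalised posteriors:
  P(Z=A)·p_A = 0.11 × 0.496585 = 0.0546244
  P(Z=B)·p_B = 0.19 × 0.502507 = 0.0954763
  P(Z=C)·p_C = 0.36 × 0.407894 = 0.146842
  P(Z=D)·p_D = 0.34 × 0.380873 = 0.129497
Denominator: 0.0546244 + 0.0954763 + 0.146842 + 0.129497 = 0.426439
P(Group C | data) ≈ 0.344

0.344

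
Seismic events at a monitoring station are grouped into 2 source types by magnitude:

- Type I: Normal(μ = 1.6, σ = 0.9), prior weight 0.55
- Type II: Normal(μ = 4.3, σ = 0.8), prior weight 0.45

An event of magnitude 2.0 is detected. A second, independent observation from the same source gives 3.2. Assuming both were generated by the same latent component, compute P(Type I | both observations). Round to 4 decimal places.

Posterior ∝ prior × likelihood, so P(k | x) ∝ P(Z=k) f_k(x); normalise over all components.
Since both observations come from the same component, the likelihood for component k is f_k(x₁)·f_k(x₂).
  L_I = [0.401582] × [0.0912799] = 0.0366564
  L_II = [0.00799765] × [0.193765] = 0.00154967
Weight by the priors:
  P(Z=I)·L_I = 0.55 × 0.0366564 = 0.020161
  P(Z=II)·L_II = 0.45 × 0.00154967 = 0.00069735
Denominator: 0.020161 + 0.00069735 = 0.0208583
P(Type I | x₁, x₂) ≈ 0.9666

0.9666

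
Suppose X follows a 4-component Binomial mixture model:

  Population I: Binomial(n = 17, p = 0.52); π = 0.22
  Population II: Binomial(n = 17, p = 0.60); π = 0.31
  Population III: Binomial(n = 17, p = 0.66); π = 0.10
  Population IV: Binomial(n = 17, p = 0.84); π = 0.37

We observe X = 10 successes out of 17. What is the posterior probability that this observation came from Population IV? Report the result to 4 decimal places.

P(component k | x) = w_k·f_k(x) / marginal(x), where marginal(x) = Σ_j w_j·f_j(x).
Binomial probabilities:
  p_I = C(17,10)·0.52^10·0.48^7 = 19448·0.00144555·0.00587068 = 0.165043
  p_II = C(17,10)·0.60^10·0.40^7 = 19448·0.00604662·0.0016384 = 0.192667
  p_III = C(17,10)·0.66^10·0.34^7 = 19448·0.0156834·0.000525234 = 0.160202
  p_IV = C(17,10)·0.84^10·0.16^7 = 19448·0.174901·2.68435e-06 = 0.00913078
Prior × likelihood for each component:
  w_I·p_I = 0.22 × 0.165043 = 0.0363095
  w_II·p_II = 0.31 × 0.192667 = 0.0597268
  w_III·p_III = 0.10 × 0.160202 = 0.0160202
  w_IV·p_IV = 0.37 × 0.00913078 = 0.00337839
Sum: 0.0363095 + 0.0597268 + 0.0160202 + 0.00337839 = 0.115435
P(Population IV | x) ≈ 0.0293

0.0293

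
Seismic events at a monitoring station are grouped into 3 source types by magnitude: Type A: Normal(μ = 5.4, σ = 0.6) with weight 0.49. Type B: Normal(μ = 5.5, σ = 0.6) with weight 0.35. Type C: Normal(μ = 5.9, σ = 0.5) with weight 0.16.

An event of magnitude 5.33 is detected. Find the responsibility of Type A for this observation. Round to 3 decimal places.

0.527

The responsibility of component k is P(Z=k) f_k(x) divided by Σ_j P(Z=j) f_j(x).
Evaluate each component's likelihood at the observed value:
  L_A = 0.660394
  L_B = 0.638744
  L_C = 0.416616
Unnormalised posteriors:
  P(Z=A)·L_A = 0.49 × 0.660394 = 0.323593
  P(Z=B)·L_B = 0.35 × 0.638744 = 0.22356
  P(Z=C)·L_C = 0.16 × 0.416616 = 0.0666585
Normaliser: 0.323593 + 0.22356 + 0.0666585 = 0.613812
P(Type A | 5.33) ≈ 0.527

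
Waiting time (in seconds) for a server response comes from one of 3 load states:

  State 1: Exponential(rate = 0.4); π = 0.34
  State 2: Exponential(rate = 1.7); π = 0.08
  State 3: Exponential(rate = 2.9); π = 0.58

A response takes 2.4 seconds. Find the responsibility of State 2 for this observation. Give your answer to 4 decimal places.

The responsibility of component k is π_k f_k(x) divided by Σ_j π_j f_j(x).
Evaluate each component's likelihood at the observed value:
  f_1 = 0.153157
  f_2 = 0.0287427
  f_3 = 0.00275238
Multiply by the mixture weights:
  π_1·f_1 = 0.34 × 0.153157 = 0.0520734
  π_2·f_2 = 0.08 × 0.0287427 = 0.00229942
  π_3·f_3 = 0.58 × 0.00275238 = 0.00159638
Denominator: 0.0520734 + 0.00229942 + 0.00159638 = 0.0559692
So the posterior for State 2 is 0.00229942 / 0.0559692 ≈ 0.0411.

0.0411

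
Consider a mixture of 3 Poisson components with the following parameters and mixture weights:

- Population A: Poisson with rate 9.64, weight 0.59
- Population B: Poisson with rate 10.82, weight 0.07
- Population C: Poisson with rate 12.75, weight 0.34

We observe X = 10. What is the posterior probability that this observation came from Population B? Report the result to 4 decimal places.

Posterior ∝ prior × likelihood, so P(k | x) ∝ P(Z=k) f_k(x); normalise over all components.
Evaluate each component's likelihood at the observed value:
  f_A = 0.124282
  f_B = 0.121183
  f_C = 0.0907996
Prior × likelihood for each component:
  P(Z=A)·f_A = 0.59 × 0.124282 = 0.0733264
  P(Z=B)·f_B = 0.07 × 0.121183 = 0.00848284
  P(Z=C)·f_C = 0.34 × 0.0907996 = 0.0308719
Denominator: 0.0733264 + 0.00848284 + 0.0308719 = 0.112681
So the posterior for Population B is 0.00848284 / 0.112681 ≈ 0.0753.

0.0753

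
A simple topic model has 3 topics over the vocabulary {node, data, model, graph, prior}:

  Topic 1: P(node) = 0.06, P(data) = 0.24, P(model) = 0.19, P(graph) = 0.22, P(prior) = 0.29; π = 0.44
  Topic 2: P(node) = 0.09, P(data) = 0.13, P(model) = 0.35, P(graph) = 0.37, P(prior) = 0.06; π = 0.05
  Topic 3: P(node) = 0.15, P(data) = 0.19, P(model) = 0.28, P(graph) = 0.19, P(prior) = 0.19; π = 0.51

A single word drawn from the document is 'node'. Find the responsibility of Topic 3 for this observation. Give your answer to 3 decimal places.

Posterior ∝ prior × likelihood, so P(k | x) ∝ π_k f_k(x); normalise over all components.
Evaluate each component's likelihood at the observed value:
  f_1 = 0.06
  f_2 = 0.09
  f_3 = 0.15
Unnormalised posteriors:
  π_1·f_1 = 0.44 × 0.06 = 0.0264
  π_2·f_2 = 0.05 × 0.09 = 0.0045
  π_3·f_3 = 0.51 × 0.15 = 0.0765
Normaliser: 0.0264 + 0.0045 + 0.0765 = 0.1074
Responsibility of Topic 3: 0.0765 / 0.1074 ≈ 0.712

0.712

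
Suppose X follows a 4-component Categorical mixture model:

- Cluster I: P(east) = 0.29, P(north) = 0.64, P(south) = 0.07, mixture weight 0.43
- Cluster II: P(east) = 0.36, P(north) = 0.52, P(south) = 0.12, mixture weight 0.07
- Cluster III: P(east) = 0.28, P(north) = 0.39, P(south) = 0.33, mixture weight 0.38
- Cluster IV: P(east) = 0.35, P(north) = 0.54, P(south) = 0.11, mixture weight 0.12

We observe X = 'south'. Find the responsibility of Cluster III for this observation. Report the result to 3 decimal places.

Posterior ∝ prior × likelihood, so P(k | x) ∝ P(Z=k) f_k(x); normalise over all components.
Categorical probabilities:
  L_I = 0.07
  L_II = 0.12
  L_III = 0.33
  L_IV = 0.11
Weight by the priors:
  P(Z=I)·L_I = 0.43 × 0.07 = 0.0301
  P(Z=II)·L_II = 0.07 × 0.12 = 0.0084
  P(Z=III)·L_III = 0.38 × 0.33 = 0.1254
  P(Z=IV)·L_IV = 0.12 × 0.11 = 0.0132
Normaliser: 0.0301 + 0.0084 + 0.1254 + 0.0132 = 0.1771
P(Cluster III | x) = 0.1254 / 0.1771 ≈ 0.708

0.708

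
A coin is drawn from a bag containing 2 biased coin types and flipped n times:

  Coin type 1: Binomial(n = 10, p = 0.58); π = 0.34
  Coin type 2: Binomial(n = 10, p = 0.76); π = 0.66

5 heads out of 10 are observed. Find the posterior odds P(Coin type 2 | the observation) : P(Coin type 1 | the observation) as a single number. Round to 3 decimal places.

The posterior odds equal the prior odds times the likelihood ratio: (w_i/w_j)·(f_i(x)/f_j(x)).
Evaluate each component's likelihood at the observed value:
  p_1 = C(10,5)·0.58^5·0.42^5 = 252·0.0656357·0.0130691 = 0.216166
  p_2 = C(10,5)·0.76^5·0.24^5 = 252·0.253553·0.000796262 = 0.0508774
Posterior odds = (w_2·p_2) / (w_1·p_1) = (0.66·0.0508774) / (0.34·0.216166) = 0.0335791 / 0.0734964 ≈ 0.457

0.457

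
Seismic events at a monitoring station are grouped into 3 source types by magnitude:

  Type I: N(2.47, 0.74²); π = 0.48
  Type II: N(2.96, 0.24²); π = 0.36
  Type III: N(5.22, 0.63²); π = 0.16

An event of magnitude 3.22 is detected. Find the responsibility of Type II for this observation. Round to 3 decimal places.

The responsibility of component k is P(Z=k) f_k(x) divided by Σ_j P(Z=j) f_j(x).
Component likelihoods at x = 3.22:
  p_I = 0.322569
  p_II = 0.924384
  p_III = 0.00410333
Unnormalised posteriors:
  P(Z=I)·p_I = 0.48 × 0.322569 = 0.154833
  P(Z=II)·p_II = 0.36 × 0.924384 = 0.332778
  P(Z=III)·p_III = 0.16 × 0.00410333 = 0.000656533
Denominator: 0.154833 + 0.332778 + 0.000656533 = 0.488268
P(Type II | the observation) = 0.332778 / 0.488268 ≈ 0.682

0.682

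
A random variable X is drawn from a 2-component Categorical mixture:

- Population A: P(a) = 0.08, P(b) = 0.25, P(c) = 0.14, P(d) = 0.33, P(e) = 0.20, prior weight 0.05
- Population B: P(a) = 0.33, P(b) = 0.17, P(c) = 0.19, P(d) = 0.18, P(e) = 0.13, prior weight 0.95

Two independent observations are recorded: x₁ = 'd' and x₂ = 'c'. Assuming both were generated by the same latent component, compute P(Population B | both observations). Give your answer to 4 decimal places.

0.9336

The responsibility of component k is π_k f_k(x) divided by Σ_j π_j f_j(x).
Since both observations come from the same component, the likelihood for component k is f_k(x₁)·f_k(x₂).
  p_A = [0.33] × [0.14] = 0.0462
  p_B = [0.18] × [0.19] = 0.0342
Unnormalised posteriors:
  π_A·p_A = 0.05 × 0.0462 = 0.00231
  π_B·p_B = 0.95 × 0.0342 = 0.03249
Normaliser: 0.00231 + 0.03249 = 0.0348
P(Population B | data) = 0.03249 / 0.0348 ≈ 0.9336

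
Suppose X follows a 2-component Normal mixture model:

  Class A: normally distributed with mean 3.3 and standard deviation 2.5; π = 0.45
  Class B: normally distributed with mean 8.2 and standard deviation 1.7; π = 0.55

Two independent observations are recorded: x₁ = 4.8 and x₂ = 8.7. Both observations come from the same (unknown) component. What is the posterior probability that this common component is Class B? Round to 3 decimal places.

0.809

Apply Bayes' rule: the posterior for each component is proportional to its prior times its likelihood at x.
Since both observations come from the same component, the likelihood for component k is f_k(x₁)·f_k(x₂).
  f_A = [0.13329] × [0.0154827] = 0.00206369
  f_B = [0.0317594] × [0.224738] = 0.00713755
Unnormalised posteriors:
  π_A·f_A = 0.45 × 0.00206369 = 0.000928662
  π_B·f_B = 0.55 × 0.00713755 = 0.00392565
Denominator: 0.000928662 + 0.00392565 = 0.00485431
P(Class B | data) = 0.00392565 / 0.00485431 ≈ 0.809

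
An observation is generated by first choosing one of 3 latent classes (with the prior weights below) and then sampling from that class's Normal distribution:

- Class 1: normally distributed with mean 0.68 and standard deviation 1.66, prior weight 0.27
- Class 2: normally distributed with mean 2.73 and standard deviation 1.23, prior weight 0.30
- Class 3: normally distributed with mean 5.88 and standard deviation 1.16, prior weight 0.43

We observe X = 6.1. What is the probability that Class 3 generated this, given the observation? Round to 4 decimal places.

Apply Bayes' rule: the posterior for each component is proportional to its prior times its likelihood at x.
Normal densities:
  L_1 = 0.0011638
  L_2 = 0.00760228
  L_3 = 0.337786
Multiply by the mixture weights:
  π_1·L_1 = 0.27 × 0.0011638 = 0.000314226
  π_2·L_2 = 0.30 × 0.00760228 = 0.00228068
  π_3·L_3 = 0.43 × 0.337786 = 0.145248
Sum: 0.000314226 + 0.00228068 + 0.145248 = 0.147843
Responsibility of Class 3: 0.145248 / 0.147843 ≈ 0.9824

0.9824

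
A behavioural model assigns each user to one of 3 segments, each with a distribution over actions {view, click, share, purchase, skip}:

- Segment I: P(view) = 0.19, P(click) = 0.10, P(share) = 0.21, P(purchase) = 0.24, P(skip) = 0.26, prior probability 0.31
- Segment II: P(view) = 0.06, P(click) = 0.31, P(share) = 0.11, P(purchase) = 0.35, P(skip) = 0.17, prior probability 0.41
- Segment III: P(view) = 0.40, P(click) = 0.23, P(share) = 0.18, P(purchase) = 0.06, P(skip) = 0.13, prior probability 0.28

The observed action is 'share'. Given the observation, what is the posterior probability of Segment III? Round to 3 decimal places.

Posterior ∝ prior × likelihood, so P(k | x) ∝ π_k f_k(x); normalise over all components.
Component likelihoods at x = 'share':
  p_I = P(share | comp) = 0.21
  p_II = P(share | comp) = 0.11
  p_III = P(share | comp) = 0.18
Weight by the priors:
  π_I·p_I = 0.31 × 0.21 = 0.0651
  π_II·p_II = 0.41 × 0.11 = 0.0451
  π_III·p_III = 0.28 × 0.18 = 0.0504
Evidence: 0.0651 + 0.0451 + 0.0504 = 0.1606
Responsibility of Segment III: 0.0504 / 0.1606 ≈ 0.314

0.314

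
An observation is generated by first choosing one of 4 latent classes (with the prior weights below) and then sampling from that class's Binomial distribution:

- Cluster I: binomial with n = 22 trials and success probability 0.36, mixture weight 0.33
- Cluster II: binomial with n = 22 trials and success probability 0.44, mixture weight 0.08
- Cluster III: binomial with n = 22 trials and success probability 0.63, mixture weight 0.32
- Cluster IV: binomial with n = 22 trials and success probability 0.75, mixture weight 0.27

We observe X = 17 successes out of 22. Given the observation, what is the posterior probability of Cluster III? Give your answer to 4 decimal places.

Posterior ∝ prior × likelihood, so P(k | x) ∝ P(Z=k) f_k(x); normalise over all components.
Component likelihoods at x = 17 successes out of 22:
  f_I = C(22,17)·0.36^17·0.64^5 = 26334·2.86512e-08·0.107374 = 8.10138e-05
  f_II = C(22,17)·0.44^17·0.56^5 = 26334·8.68351e-07·0.0550732 = 0.00125937
  f_III = C(22,17)·0.63^17·0.37^5 = 26334·0.000387962·0.0069344 = 0.0708459
  f_IV = C(22,17)·0.75^17·0.25^5 = 26334·0.00751695·0.000976562 = 0.193312
Weight by the priors:
  P(Z=I)·f_I = 0.33 × 8.10138e-05 = 2.67346e-05
  P(Z=II)·f_II = 0.08 × 0.00125937 = 0.000100749
  P(Z=III)·f_III = 0.32 × 0.0708459 = 0.0226707
  P(Z=IV)·f_IV = 0.27 × 0.193312 = 0.0521942
Sum: 2.67346e-05 + 0.000100749 + 0.0226707 + 0.0521942 = 0.0749924
Responsibility of Cluster III: 0.0226707 / 0.0749924 ≈ 0.3023

0.3023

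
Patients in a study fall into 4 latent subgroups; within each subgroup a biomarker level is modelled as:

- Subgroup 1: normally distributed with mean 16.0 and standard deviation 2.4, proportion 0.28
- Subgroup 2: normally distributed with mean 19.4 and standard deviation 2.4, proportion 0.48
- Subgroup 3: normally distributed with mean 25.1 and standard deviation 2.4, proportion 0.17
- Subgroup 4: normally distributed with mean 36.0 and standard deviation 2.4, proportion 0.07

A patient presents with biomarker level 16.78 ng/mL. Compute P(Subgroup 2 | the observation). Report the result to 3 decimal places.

0.499

By Bayes' theorem, P(k | x) = P(Z=k) f_k(x) / Σ_j P(Z=j) f_j(x).
Evaluate each component's likelihood at the observed value:
  f_1 = (1/(2.4·√(2π)))·exp(−(16.78−16.0)²/(2·2.4²)) = 0.166226·exp(-0.05281) = 0.157675
  f_2 = (1/(2.4·√(2π)))·exp(−(16.78−19.4)²/(2·2.4²)) = 0.166226·exp(-0.59587) = 0.0916045
  f_3 = (1/(2.4·√(2π)))·exp(−(16.78−25.1)²/(2·2.4²)) = 0.166226·exp(-6.00889) = 0.000408387
  f_4 = (1/(2.4·√(2π)))·exp(−(16.78−36.0)²/(2·2.4²)) = 0.166226·exp(-32.06670) = 1.96928e-15
Prior × likelihood for each component:
  P(Z=1)·f_1 = 0.28 × 0.157675 = 0.044149
  P(Z=2)·f_2 = 0.48 × 0.0916045 = 0.0439701
  P(Z=3)·f_3 = 0.17 × 0.000408387 = 6.94257e-05
  P(Z=4)·f_4 = 0.07 × 1.96928e-15 = 1.3785e-16
Evidence: 0.044149 + 0.0439701 + 6.94257e-05 + 1.3785e-16 = 0.0881885
So the posterior for Subgroup 2 is 0.0439701 / 0.0881885 ≈ 0.499.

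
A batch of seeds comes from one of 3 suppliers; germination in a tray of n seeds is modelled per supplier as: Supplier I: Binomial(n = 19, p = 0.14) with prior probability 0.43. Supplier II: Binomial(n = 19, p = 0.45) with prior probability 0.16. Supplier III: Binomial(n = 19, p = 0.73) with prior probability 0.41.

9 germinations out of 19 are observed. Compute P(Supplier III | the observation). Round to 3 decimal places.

Posterior ∝ prior × likelihood, so P(k | x) ∝ π_k f_k(x); normalise over all components.
Component likelihoods at x = 9 germinations out of 19:
  p_I = C(19,9)·0.14^9·0.86^10 = 92378·2.0661e-08·0.221302 = 0.000422382
  p_II = C(19,9)·0.45^9·0.55^10 = 92378·0.000756681·0.00253295 = 0.177055
  p_III = C(19,9)·0.73^9·0.27^10 = 92378·0.0588716·2.05891e-06 = 0.0111973
Weight by the priors:
  π_I·p_I = 0.43 × 0.000422382 = 0.000181624
  π_II·p_II = 0.16 × 0.177055 = 0.0283288
  π_III·p_III = 0.41 × 0.0111973 = 0.00459088
Evidence: 0.000181624 + 0.0283288 + 0.00459088 = 0.0331013
Responsibility of Supplier III: 0.00459088 / 0.0331013 ≈ 0.139

0.139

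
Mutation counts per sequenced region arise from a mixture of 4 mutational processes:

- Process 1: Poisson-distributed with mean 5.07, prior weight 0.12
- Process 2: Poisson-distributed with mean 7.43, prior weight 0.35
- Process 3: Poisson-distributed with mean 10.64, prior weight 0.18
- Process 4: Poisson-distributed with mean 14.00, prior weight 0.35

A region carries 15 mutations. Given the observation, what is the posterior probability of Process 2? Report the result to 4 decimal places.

0.0411

By Bayes' theorem, P(k | x) = π_k f_k(x) / Σ_j π_j f_j(x).
Evaluate each component's likelihood at the observed value:
  f_1 = 0.000180612
  f_2 = 0.00526653
  f_3 = 0.0464228
  f_4 = 0.0989232
Weight by the priors:
  π_1·f_1 = 0.12 × 0.000180612 = 2.16734e-05
  π_2·f_2 = 0.35 × 0.00526653 = 0.00184329
  π_3·f_3 = 0.18 × 0.0464228 = 0.00835611
  π_4·f_4 = 0.35 × 0.0989232 = 0.0346231
Denominator: 2.16734e-05 + 0.00184329 + 0.00835611 + 0.0346231 = 0.0448442
So the posterior for Process 2 is 0.00184329 / 0.0448442 ≈ 0.0411.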